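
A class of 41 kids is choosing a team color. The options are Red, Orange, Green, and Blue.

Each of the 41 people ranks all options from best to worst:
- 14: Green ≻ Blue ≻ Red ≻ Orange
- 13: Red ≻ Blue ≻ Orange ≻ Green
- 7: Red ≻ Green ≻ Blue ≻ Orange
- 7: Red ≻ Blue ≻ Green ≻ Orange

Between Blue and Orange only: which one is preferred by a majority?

Blue

Blue is ranked above Orange on 41 ballots; Orange above Blue on 0.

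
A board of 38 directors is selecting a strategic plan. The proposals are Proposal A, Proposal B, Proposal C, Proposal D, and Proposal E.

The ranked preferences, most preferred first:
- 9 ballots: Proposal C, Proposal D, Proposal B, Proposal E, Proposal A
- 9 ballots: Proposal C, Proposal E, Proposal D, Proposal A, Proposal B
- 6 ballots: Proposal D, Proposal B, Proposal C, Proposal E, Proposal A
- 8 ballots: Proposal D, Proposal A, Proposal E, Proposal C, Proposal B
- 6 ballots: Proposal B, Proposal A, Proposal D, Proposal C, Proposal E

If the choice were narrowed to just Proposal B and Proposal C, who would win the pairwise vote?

Proposal B is ranked above Proposal C on 12 ballots; Proposal C above Proposal B on 26.

Proposal C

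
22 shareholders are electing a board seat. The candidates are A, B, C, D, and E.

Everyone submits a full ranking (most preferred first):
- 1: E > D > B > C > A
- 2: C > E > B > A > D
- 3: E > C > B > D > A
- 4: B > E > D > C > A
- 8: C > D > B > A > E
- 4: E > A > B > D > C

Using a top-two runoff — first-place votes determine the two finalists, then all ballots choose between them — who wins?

Round 1 first-place votes: A 0, B 4, C 10, D 0, E 8. C and E advance.
Runoff: C is ranked above E on 10 ballots, E above C on 12.

E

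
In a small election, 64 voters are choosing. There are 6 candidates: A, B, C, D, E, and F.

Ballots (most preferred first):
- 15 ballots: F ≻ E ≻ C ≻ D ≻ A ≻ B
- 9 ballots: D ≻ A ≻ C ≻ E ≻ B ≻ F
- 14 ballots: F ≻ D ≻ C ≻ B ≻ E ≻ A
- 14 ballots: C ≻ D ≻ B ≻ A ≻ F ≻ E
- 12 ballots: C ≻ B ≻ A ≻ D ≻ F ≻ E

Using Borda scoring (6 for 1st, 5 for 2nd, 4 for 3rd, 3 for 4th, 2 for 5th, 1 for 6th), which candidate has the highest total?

C

A: 15×2 + 9×5 + 14×1 + 14×3 + 12×4 = 179
B: 15×1 + 9×2 + 14×3 + 14×4 + 12×5 = 191
C: 15×4 + 9×4 + 14×4 + 14×6 + 12×6 = 308
D: 15×3 + 9×6 + 14×5 + 14×5 + 12×3 = 275
E: 15×5 + 9×3 + 14×2 + 14×1 + 12×1 = 156
F: 15×6 + 9×1 + 14×6 + 14×2 + 12×2 = 235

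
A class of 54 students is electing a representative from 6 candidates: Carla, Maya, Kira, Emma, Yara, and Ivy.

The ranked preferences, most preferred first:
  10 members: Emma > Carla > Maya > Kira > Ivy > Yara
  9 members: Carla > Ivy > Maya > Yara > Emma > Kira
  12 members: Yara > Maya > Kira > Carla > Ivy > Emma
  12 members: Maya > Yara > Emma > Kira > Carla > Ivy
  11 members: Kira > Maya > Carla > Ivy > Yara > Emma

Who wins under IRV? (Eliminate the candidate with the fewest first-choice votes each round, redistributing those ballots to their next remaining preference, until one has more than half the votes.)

Round 1: Carla 9, Maya 12, Kira 11, Emma 10, Yara 12, Ivy 0. Ivy eliminated.
Round 2: Carla 9, Maya 12, Kira 11, Emma 10, Yara 12. Carla eliminated.
Round 3: Maya 21, Kira 11, Emma 10, Yara 12. Emma eliminated.
Round 4: Maya 31, Kira 11, Yara 12. Maya has a majority (≥28).

Maya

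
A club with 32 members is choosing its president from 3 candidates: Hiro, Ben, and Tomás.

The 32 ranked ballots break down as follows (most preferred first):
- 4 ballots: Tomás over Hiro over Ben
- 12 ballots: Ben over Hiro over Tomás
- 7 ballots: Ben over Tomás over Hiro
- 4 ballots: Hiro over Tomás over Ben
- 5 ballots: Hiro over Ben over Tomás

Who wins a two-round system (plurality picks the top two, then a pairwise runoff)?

Round 1 first-place votes: Hiro 9, Ben 19, Tomás 4. Ben and Hiro advance.
Runoff: Ben is ranked above Hiro on 19 ballots, Hiro above Ben on 13.

Ben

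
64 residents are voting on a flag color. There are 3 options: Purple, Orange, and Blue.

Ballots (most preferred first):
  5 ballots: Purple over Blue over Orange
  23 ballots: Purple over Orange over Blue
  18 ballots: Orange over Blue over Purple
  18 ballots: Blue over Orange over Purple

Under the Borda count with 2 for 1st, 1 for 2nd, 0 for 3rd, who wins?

Purple: 5×2 + 23×2 + 18×0 + 18×0 = 56
Orange: 5×0 + 23×1 + 18×2 + 18×1 = 77
Blue: 5×1 + 23×0 + 18×1 + 18×2 = 59

Orange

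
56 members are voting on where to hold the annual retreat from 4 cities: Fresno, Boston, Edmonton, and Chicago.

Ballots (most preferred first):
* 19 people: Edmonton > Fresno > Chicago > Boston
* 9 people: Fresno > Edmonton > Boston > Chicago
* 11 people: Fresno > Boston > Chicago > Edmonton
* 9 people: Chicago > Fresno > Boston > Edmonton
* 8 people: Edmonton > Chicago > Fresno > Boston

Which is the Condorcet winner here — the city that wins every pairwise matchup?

Fresno

Fresno vs Boston: 56–0
Fresno vs Edmonton: 29–27
Fresno vs Chicago: 39–17
Fresno beats every other city.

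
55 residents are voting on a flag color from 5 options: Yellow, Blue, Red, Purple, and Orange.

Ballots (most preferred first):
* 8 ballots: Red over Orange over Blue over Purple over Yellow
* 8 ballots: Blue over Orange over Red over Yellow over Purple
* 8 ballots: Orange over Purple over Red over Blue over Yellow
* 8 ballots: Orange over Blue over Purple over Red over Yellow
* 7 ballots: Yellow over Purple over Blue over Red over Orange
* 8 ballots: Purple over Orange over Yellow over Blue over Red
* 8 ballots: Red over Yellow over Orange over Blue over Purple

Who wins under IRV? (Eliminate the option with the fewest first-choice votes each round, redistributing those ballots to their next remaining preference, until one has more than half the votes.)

Orange

Round 1: Yellow 7, Blue 8, Red 16, Purple 8, Orange 16. Yellow eliminated.
Round 2: Blue 8, Red 16, Purple 15, Orange 16. Blue eliminated.
Round 3: Red 16, Purple 15, Orange 24. Purple eliminated.
Round 4: Red 23, Orange 32. Orange has a majority (≥28).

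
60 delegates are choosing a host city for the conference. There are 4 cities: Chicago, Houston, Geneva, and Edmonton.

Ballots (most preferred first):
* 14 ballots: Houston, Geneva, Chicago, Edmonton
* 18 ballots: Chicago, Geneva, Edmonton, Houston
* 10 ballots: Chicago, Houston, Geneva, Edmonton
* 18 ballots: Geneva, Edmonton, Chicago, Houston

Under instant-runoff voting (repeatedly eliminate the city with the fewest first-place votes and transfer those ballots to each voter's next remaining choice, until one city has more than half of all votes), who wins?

Geneva

Round 1: Chicago 28, Houston 14, Geneva 18, Edmonton 0. Edmonton eliminated.
Round 2: Chicago 28, Houston 14, Geneva 18. Houston eliminated.
Round 3: Chicago 28, Geneva 32. Geneva has a majority (≥31).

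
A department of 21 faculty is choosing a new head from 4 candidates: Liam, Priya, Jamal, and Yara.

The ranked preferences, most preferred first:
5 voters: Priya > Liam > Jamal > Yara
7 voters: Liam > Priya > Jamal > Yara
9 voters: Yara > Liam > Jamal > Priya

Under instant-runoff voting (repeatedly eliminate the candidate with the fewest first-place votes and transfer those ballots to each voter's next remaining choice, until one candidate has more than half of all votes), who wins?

Round 1: Liam 7, Priya 5, Jamal 0, Yara 9. Jamal eliminated.
Round 2: Liam 7, Priya 5, Yara 9. Priya eliminated.
Round 3: Liam 12, Yara 9. Liam has a majority (≥11).

Liam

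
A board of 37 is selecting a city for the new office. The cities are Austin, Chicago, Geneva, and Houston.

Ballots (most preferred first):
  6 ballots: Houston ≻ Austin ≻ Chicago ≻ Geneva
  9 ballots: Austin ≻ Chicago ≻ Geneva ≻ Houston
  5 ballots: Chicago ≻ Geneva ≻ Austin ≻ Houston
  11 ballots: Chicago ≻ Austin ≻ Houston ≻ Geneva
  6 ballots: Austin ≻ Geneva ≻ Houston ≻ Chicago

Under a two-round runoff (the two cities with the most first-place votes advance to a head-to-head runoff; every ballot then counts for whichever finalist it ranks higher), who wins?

Round 1 first-place votes: Austin 15, Chicago 16, Geneva 0, Houston 6. Chicago and Austin advance.
Runoff: Chicago is ranked above Austin on 16 ballots, Austin above Chicago on 21.

Austin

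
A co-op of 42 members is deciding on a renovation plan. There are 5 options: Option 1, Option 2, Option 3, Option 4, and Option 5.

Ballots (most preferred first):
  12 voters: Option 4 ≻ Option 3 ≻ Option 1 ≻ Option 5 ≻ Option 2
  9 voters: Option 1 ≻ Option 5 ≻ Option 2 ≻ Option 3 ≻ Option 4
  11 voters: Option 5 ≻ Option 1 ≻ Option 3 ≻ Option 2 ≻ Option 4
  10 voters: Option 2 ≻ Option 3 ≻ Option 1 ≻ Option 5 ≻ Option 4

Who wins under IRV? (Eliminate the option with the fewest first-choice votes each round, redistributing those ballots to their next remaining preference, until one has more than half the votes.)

Option 5

Round 1: Option 1 9, Option 2 10, Option 3 0, Option 4 12, Option 5 11. Option 3 eliminated.
Round 2: Option 1 9, Option 2 10, Option 4 12, Option 5 11. Option 1 eliminated.
Round 3: Option 2 10, Option 4 12, Option 5 20. Option 2 eliminated.
Round 4: Option 4 12, Option 5 30. Option 5 has a majority (≥22).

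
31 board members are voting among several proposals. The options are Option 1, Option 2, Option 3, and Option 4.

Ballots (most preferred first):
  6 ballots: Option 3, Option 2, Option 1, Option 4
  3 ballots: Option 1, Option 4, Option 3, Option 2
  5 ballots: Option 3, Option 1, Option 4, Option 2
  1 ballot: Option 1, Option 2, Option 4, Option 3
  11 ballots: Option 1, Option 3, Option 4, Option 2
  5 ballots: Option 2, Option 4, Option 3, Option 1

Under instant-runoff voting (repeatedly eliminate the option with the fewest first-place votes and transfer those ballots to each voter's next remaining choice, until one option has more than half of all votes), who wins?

Round 1: Option 1 15, Option 2 5, Option 3 11, Option 4 0. Option 4 eliminated.
Round 2: Option 1 15, Option 2 5, Option 3 11. Option 2 eliminated.
Round 3: Option 1 15, Option 3 16. Option 3 has a majority (≥16).

Option 3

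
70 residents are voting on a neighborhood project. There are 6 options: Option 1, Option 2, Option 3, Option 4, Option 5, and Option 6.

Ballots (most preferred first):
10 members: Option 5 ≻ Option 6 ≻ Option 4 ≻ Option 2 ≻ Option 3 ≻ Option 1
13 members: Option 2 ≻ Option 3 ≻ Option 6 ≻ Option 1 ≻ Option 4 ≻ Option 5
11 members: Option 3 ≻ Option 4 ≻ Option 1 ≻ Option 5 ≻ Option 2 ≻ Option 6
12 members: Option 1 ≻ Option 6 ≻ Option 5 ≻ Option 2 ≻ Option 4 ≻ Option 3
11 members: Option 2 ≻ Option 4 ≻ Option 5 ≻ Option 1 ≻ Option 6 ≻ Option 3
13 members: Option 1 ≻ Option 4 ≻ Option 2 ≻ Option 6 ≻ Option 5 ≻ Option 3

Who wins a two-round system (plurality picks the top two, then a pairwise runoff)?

Round 1 first-place votes: Option 1 25, Option 2 24, Option 3 11, Option 4 0, Option 5 10, Option 6 0. Option 1 and Option 2 advance.
Runoff: Option 1 is ranked above Option 2 on 36 ballots, Option 2 above Option 1 on 34.

Option 1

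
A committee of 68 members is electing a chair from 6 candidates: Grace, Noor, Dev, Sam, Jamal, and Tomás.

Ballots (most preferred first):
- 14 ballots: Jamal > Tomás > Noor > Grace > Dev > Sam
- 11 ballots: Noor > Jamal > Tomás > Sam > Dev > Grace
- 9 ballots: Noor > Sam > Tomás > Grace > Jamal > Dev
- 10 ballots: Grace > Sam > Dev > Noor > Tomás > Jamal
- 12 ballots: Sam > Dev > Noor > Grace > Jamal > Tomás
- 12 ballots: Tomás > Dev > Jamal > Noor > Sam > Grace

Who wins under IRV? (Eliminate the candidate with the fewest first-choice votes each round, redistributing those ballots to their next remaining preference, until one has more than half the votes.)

Jamal

Round 1: Grace 10, Noor 20, Dev 0, Sam 12, Jamal 14, Tomás 12. Dev eliminated.
Round 2: Grace 10, Noor 20, Sam 12, Jamal 14, Tomás 12. Grace eliminated.
Round 3: Noor 20, Sam 22, Jamal 14, Tomás 12. Tomás eliminated.
Round 4: Noor 20, Sam 22, Jamal 26. Noor eliminated.
Round 5: Sam 31, Jamal 37. Jamal has a majority (≥35).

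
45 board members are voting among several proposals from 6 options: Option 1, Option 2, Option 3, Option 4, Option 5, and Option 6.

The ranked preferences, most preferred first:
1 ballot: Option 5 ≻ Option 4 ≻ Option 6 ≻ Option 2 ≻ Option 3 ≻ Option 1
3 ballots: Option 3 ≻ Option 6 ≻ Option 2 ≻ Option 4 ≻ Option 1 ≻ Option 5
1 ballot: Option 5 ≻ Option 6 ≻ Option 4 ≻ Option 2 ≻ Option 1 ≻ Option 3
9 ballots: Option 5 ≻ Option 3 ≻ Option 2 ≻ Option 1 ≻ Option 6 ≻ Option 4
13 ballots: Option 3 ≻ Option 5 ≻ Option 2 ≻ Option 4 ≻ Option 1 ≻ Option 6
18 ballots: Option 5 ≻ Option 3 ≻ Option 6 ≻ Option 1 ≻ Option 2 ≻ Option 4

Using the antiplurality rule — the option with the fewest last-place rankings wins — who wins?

Option 2

Last-place votes: Option 1 1, Option 2 0, Option 3 1, Option 4 27, Option 5 3, Option 6 13.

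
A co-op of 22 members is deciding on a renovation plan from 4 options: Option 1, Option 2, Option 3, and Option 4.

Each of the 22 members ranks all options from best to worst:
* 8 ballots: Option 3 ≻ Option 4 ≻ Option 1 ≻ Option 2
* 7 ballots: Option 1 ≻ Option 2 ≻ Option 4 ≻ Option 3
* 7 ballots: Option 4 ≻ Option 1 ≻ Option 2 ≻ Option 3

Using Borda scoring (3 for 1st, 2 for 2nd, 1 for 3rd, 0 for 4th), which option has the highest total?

Option 1: 8×1 + 7×3 + 7×2 = 43
Option 2: 8×0 + 7×2 + 7×1 = 21
Option 3: 8×3 + 7×0 + 7×0 = 24
Option 4: 8×2 + 7×1 + 7×3 = 44

Option 4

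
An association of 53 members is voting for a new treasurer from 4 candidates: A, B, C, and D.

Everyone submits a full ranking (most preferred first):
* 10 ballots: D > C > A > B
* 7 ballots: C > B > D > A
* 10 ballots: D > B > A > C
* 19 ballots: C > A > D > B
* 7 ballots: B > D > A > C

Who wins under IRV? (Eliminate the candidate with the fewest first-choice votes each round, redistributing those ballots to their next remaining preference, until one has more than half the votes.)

D

Round 1: A 0, B 7, C 26, D 20. A eliminated.
Round 2: B 7, C 26, D 20. B eliminated.
Round 3: C 26, D 27. D has a majority (≥27).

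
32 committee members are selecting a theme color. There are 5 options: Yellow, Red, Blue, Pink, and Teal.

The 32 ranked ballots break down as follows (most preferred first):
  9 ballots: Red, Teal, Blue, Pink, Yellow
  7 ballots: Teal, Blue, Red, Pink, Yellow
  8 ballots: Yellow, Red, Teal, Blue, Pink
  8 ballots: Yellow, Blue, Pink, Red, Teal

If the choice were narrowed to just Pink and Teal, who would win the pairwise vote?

Pink is ranked above Teal on 8 ballots; Teal above Pink on 24.

Teal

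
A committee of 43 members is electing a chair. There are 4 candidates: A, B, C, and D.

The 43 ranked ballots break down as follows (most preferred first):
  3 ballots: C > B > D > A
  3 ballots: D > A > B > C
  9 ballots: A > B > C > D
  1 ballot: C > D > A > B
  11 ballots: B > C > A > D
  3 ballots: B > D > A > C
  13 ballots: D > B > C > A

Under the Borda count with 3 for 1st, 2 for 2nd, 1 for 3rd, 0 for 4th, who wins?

B

A: 3×0 + 3×2 + 9×3 + 1×1 + 11×1 + 3×1 + 13×0 = 48
B: 3×2 + 3×1 + 9×2 + 1×0 + 11×3 + 3×3 + 13×2 = 95
C: 3×3 + 3×0 + 9×1 + 1×3 + 11×2 + 3×0 + 13×1 = 56
D: 3×1 + 3×3 + 9×0 + 1×2 + 11×0 + 3×2 + 13×3 = 59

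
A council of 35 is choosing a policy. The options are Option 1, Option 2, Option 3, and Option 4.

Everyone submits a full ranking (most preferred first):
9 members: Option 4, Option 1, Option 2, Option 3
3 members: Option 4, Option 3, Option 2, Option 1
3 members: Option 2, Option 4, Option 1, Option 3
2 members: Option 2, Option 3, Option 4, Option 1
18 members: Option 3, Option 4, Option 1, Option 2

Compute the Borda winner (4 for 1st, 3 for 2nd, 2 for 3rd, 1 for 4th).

Option 4

Option 1: 9×3 + 3×1 + 3×2 + 2×1 + 18×2 = 74
Option 2: 9×2 + 3×2 + 3×4 + 2×4 + 18×1 = 62
Option 3: 9×1 + 3×3 + 3×1 + 2×3 + 18×4 = 99
Option 4: 9×4 + 3×4 + 3×3 + 2×2 + 18×3 = 115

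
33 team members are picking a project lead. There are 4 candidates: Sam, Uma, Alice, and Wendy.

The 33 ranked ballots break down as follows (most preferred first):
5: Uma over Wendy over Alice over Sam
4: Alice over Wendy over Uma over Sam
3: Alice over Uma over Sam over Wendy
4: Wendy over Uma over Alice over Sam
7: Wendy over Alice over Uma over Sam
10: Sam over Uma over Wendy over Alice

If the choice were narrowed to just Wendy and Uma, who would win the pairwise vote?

Wendy is ranked above Uma on 15 ballots; Uma above Wendy on 18.

Uma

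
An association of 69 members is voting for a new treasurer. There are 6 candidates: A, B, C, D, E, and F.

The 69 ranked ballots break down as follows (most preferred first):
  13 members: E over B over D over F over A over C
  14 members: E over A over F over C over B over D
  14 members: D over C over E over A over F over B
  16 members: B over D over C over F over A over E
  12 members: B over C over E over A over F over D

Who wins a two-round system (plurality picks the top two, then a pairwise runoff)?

Round 1 first-place votes: A 0, B 28, C 0, D 14, E 27, F 0. B and E advance.
Runoff: B is ranked above E on 28 ballots, E above B on 41.

E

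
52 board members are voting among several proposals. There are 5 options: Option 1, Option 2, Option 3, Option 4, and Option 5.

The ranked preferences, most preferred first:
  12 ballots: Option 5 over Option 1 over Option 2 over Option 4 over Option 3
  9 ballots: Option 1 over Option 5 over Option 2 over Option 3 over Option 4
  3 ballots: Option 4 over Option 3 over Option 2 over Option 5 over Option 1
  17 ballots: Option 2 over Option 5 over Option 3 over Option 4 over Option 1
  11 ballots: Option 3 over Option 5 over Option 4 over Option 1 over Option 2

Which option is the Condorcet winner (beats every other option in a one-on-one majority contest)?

Option 5

Option 5 vs Option 1: 43–9
Option 5 vs Option 2: 32–20
Option 5 vs Option 3: 38–14
Option 5 vs Option 4: 49–3
Option 5 beats every other option.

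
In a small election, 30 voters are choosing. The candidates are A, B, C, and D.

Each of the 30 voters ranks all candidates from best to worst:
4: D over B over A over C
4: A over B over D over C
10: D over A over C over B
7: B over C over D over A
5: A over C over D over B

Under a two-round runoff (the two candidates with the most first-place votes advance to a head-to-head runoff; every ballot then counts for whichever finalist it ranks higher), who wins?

D

Round 1 first-place votes: A 9, B 7, C 0, D 14. D and A advance.
Runoff: D is ranked above A on 21 ballots, A above D on 9.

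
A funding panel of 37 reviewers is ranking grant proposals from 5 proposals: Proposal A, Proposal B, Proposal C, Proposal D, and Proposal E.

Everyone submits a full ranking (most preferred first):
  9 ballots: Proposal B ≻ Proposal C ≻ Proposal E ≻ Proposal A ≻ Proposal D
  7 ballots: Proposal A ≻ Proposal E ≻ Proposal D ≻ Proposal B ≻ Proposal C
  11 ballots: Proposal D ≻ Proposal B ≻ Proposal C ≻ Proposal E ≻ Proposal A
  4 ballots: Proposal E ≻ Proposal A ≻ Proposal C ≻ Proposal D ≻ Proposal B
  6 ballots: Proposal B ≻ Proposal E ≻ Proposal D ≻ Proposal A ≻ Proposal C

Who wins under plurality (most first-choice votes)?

First-place votes: Proposal A 7, Proposal B 15, Proposal C 0, Proposal D 11, Proposal E 4.

Proposal B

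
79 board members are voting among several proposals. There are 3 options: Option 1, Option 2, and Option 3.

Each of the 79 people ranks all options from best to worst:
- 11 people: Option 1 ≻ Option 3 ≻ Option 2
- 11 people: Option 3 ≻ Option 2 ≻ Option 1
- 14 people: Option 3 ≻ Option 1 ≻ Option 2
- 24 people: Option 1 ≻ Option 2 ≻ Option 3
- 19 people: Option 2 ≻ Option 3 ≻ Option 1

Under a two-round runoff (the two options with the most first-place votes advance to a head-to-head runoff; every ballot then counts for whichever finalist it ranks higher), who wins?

Round 1 first-place votes: Option 1 35, Option 2 19, Option 3 25. Option 1 and Option 3 advance.
Runoff: Option 1 is ranked above Option 3 on 35 ballots, Option 3 above Option 1 on 44.

Option 3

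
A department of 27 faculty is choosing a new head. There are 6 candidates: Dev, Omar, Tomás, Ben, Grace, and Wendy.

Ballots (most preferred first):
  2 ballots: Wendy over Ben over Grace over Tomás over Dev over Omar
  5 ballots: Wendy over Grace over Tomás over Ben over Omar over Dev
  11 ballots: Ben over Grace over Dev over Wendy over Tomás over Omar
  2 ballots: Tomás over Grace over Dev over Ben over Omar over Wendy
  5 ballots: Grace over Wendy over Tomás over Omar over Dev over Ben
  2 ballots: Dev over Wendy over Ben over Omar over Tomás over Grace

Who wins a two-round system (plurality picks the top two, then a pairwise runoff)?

Round 1 first-place votes: Dev 2, Omar 0, Tomás 2, Ben 11, Grace 5, Wendy 7. Ben and Wendy advance.
Runoff: Ben is ranked above Wendy on 13 ballots, Wendy above Ben on 14.

Wendy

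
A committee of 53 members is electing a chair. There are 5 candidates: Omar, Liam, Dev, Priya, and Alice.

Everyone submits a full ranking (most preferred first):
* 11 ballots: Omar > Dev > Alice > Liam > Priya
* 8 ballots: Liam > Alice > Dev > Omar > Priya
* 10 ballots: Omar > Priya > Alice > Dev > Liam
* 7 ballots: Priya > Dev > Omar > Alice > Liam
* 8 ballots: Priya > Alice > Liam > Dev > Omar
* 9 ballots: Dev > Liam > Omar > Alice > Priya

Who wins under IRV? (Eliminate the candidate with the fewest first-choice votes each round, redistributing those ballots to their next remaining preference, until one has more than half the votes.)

Dev

Round 1: Omar 21, Liam 8, Dev 9, Priya 15, Alice 0. Alice eliminated.
Round 2: Omar 21, Liam 8, Dev 9, Priya 15. Liam eliminated.
Round 3: Omar 21, Dev 17, Priya 15. Priya eliminated.
Round 4: Omar 21, Dev 32. Dev has a majority (≥27).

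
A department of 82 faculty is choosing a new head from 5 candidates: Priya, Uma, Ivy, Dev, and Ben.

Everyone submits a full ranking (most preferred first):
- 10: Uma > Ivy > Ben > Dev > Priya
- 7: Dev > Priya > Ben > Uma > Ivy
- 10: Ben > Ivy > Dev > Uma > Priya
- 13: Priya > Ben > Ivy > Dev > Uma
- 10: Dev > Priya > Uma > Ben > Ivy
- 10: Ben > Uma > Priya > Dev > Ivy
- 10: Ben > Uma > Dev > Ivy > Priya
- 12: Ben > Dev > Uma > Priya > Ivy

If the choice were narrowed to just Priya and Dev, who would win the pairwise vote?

Dev

Priya is ranked above Dev on 23 ballots; Dev above Priya on 59.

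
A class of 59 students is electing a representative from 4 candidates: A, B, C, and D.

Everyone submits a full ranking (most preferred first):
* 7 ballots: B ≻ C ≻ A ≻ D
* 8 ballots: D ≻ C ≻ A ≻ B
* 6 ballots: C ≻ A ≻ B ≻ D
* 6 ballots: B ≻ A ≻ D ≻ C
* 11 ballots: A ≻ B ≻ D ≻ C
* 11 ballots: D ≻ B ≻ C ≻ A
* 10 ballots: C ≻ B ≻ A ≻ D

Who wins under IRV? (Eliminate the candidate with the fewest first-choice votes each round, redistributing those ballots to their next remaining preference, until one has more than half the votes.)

Round 1: A 11, B 13, C 16, D 19. A eliminated.
Round 2: B 24, C 16, D 19. C eliminated.
Round 3: B 40, D 19. B has a majority (≥30).

B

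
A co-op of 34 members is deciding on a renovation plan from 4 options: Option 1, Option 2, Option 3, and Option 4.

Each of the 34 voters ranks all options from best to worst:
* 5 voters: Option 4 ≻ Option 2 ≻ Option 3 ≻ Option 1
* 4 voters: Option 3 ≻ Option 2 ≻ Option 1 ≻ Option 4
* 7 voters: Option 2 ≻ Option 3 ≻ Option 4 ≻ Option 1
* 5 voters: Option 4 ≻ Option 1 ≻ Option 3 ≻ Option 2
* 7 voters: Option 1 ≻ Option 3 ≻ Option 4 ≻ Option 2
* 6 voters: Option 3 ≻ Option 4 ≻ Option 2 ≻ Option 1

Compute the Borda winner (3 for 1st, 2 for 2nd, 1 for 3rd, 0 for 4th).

Option 3

Option 1: 5×0 + 4×1 + 7×0 + 5×2 + 7×3 + 6×0 = 35
Option 2: 5×2 + 4×2 + 7×3 + 5×0 + 7×0 + 6×1 = 45
Option 3: 5×1 + 4×3 + 7×2 + 5×1 + 7×2 + 6×3 = 68
Option 4: 5×3 + 4×0 + 7×1 + 5×3 + 7×1 + 6×2 = 56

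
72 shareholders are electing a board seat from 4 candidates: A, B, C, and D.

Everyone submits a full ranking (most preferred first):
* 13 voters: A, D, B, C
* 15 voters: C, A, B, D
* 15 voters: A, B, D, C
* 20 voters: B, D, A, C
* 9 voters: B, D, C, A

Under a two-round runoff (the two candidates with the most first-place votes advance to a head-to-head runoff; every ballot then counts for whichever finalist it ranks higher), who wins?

A

Round 1 first-place votes: A 28, B 29, C 15, D 0. B and A advance.
Runoff: B is ranked above A on 29 ballots, A above B on 43.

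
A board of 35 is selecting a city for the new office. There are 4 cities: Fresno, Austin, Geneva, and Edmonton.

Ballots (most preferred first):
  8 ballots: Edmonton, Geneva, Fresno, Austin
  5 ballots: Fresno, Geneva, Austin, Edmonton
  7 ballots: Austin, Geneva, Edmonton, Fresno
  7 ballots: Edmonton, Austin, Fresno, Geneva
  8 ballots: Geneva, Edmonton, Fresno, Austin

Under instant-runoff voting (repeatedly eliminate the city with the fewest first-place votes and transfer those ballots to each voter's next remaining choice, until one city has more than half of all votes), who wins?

Geneva

Round 1: Fresno 5, Austin 7, Geneva 8, Edmonton 15. Fresno eliminated.
Round 2: Austin 7, Geneva 13, Edmonton 15. Austin eliminated.
Round 3: Geneva 20, Edmonton 15. Geneva has a majority (≥18).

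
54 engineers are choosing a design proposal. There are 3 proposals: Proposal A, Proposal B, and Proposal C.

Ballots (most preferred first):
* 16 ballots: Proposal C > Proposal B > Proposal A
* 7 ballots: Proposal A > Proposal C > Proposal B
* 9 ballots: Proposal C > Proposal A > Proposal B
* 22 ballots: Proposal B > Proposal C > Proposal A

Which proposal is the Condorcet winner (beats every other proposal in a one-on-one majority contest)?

Proposal C

Proposal C vs Proposal A: 47–7
Proposal C vs Proposal B: 32–22
Proposal C beats every other proposal.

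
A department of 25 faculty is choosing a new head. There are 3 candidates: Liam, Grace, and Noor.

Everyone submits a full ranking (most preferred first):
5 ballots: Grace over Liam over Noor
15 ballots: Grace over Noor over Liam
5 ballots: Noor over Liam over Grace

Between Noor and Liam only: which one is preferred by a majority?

Noor is ranked above Liam on 20 ballots; Liam above Noor on 5.

Noor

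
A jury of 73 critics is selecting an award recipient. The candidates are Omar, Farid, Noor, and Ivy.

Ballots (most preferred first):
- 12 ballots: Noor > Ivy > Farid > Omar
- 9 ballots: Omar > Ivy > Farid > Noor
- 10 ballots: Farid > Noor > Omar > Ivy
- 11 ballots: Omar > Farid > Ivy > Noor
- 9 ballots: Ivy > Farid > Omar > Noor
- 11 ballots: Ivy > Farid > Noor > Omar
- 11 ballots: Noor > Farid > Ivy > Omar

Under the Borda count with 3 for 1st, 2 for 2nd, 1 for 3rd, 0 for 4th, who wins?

Farid

Omar: 12×0 + 9×3 + 10×1 + 11×3 + 9×1 + 11×0 + 11×0 = 79
Farid: 12×1 + 9×1 + 10×3 + 11×2 + 9×2 + 11×2 + 11×2 = 135
Noor: 12×3 + 9×0 + 10×2 + 11×0 + 9×0 + 11×1 + 11×3 = 100
Ivy: 12×2 + 9×2 + 10×0 + 11×1 + 9×3 + 11×3 + 11×1 = 124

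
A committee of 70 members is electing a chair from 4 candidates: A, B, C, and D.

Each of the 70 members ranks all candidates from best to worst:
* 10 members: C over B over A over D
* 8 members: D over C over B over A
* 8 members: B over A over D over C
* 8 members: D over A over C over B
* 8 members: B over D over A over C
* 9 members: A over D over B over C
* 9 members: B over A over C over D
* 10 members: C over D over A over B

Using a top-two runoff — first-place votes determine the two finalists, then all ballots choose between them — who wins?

C

Round 1 first-place votes: A 9, B 25, C 20, D 16. B and C advance.
Runoff: B is ranked above C on 34 ballots, C above B on 36.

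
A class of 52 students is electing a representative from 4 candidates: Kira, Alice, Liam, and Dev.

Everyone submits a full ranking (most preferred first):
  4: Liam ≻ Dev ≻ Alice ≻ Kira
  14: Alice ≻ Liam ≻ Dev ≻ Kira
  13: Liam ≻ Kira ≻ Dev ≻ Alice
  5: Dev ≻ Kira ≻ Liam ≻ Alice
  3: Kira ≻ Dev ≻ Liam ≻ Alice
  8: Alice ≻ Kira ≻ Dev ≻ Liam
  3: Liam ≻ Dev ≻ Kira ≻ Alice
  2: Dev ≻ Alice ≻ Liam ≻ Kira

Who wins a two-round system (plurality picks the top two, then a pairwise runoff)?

Liam

Round 1 first-place votes: Kira 3, Alice 22, Liam 20, Dev 7. Alice and Liam advance.
Runoff: Alice is ranked above Liam on 24 ballots, Liam above Alice on 28.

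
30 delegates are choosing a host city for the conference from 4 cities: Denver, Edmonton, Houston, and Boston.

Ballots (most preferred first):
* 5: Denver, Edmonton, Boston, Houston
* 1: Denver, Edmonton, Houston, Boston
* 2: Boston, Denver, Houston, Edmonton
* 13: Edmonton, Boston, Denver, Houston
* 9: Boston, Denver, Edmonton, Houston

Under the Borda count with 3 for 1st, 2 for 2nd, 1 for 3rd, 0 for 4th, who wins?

Denver: 5×3 + 1×3 + 2×2 + 13×1 + 9×2 = 53
Edmonton: 5×2 + 1×2 + 2×0 + 13×3 + 9×1 = 60
Houston: 5×0 + 1×1 + 2×1 + 13×0 + 9×0 = 3
Boston: 5×1 + 1×0 + 2×3 + 13×2 + 9×3 = 64

Boston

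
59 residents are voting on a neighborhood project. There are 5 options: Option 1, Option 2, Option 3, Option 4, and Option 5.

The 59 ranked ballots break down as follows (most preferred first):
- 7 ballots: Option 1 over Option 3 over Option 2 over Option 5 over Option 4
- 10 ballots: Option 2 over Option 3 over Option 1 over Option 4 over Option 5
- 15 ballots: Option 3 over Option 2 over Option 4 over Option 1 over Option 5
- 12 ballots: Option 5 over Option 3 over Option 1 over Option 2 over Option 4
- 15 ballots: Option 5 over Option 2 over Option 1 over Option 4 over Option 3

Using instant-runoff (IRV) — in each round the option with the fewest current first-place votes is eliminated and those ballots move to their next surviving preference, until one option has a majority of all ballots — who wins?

Round 1: Option 1 7, Option 2 10, Option 3 15, Option 4 0, Option 5 27. Option 4 eliminated.
Round 2: Option 1 7, Option 2 10, Option 3 15, Option 5 27. Option 1 eliminated.
Round 3: Option 2 10, Option 3 22, Option 5 27. Option 2 eliminated.
Round 4: Option 3 32, Option 5 27. Option 3 has a majority (≥30).

Option 3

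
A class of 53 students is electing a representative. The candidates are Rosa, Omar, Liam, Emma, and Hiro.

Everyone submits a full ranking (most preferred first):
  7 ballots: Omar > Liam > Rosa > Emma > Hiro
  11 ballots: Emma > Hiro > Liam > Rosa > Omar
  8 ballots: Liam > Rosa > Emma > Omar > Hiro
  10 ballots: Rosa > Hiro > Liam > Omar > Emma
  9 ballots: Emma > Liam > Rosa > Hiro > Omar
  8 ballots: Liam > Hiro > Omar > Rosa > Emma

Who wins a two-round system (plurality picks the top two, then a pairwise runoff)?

Liam

Round 1 first-place votes: Rosa 10, Omar 7, Liam 16, Emma 20, Hiro 0. Emma and Liam advance.
Runoff: Emma is ranked above Liam on 20 ballots, Liam above Emma on 33.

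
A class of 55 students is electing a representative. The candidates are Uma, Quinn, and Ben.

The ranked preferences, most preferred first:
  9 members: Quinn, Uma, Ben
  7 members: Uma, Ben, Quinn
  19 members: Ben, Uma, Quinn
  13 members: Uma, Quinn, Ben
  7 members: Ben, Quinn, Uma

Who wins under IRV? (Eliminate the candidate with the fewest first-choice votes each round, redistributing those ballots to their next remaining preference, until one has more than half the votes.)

Round 1: Uma 20, Quinn 9, Ben 26. Quinn eliminated.
Round 2: Uma 29, Ben 26. Uma has a majority (≥28).

Uma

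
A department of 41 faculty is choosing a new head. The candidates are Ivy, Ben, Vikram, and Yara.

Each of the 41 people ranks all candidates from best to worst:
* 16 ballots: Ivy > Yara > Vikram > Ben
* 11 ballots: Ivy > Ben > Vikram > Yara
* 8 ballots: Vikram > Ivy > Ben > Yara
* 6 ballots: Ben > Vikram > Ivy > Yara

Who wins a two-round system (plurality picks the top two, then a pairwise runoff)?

Round 1 first-place votes: Ivy 27, Ben 6, Vikram 8, Yara 0. Ivy and Vikram advance.
Runoff: Ivy is ranked above Vikram on 27 ballots, Vikram above Ivy on 14.

Ivy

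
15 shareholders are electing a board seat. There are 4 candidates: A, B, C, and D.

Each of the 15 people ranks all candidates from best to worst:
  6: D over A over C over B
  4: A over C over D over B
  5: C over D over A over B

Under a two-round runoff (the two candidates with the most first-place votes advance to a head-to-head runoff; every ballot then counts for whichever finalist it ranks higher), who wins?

Round 1 first-place votes: A 4, B 0, C 5, D 6. D and C advance.
Runoff: D is ranked above C on 6 ballots, C above D on 9.

C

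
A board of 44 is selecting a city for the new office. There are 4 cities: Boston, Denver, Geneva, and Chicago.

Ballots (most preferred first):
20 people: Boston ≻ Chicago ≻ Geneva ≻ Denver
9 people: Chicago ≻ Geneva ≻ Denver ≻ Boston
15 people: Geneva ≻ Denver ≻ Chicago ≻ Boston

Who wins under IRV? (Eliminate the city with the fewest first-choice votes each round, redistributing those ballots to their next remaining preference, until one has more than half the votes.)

Round 1: Boston 20, Denver 0, Geneva 15, Chicago 9. Denver eliminated.
Round 2: Boston 20, Geneva 15, Chicago 9. Chicago eliminated.
Round 3: Boston 20, Geneva 24. Geneva has a majority (≥23).

Geneva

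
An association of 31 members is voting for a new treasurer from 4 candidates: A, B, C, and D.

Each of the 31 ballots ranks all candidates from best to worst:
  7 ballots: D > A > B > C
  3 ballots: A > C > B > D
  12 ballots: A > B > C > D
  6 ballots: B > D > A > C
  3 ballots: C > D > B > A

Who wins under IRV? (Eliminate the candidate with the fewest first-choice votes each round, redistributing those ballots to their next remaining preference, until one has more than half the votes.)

Round 1: A 15, B 6, C 3, D 7. C eliminated.
Round 2: A 15, B 6, D 10. B eliminated.
Round 3: A 15, D 16. D has a majority (≥16).

D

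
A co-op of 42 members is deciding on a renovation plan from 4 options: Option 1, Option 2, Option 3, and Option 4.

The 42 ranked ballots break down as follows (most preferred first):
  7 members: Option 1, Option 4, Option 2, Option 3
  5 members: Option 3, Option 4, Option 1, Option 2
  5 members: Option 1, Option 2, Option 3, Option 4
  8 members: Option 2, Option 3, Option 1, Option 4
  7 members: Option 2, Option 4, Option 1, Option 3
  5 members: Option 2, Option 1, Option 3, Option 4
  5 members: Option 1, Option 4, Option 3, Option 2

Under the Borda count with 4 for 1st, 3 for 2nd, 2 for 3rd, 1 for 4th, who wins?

Option 1

Option 1: 7×4 + 5×2 + 5×4 + 8×2 + 7×2 + 5×3 + 5×4 = 123
Option 2: 7×2 + 5×1 + 5×3 + 8×4 + 7×4 + 5×4 + 5×1 = 119
Option 3: 7×1 + 5×4 + 5×2 + 8×3 + 7×1 + 5×2 + 5×2 = 88
Option 4: 7×3 + 5×3 + 5×1 + 8×1 + 7×3 + 5×1 + 5×3 = 90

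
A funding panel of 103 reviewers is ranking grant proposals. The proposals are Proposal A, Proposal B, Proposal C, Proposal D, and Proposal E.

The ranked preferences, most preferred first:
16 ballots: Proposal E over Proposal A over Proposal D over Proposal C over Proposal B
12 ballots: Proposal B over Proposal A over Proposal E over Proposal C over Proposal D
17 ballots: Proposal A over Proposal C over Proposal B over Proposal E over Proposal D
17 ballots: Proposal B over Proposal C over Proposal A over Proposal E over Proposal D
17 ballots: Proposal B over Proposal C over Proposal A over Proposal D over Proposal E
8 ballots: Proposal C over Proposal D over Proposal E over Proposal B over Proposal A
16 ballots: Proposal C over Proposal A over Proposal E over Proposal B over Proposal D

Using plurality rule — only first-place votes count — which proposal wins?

Proposal B

First-place votes: Proposal A 17, Proposal B 46, Proposal C 24, Proposal D 0, Proposal E 16.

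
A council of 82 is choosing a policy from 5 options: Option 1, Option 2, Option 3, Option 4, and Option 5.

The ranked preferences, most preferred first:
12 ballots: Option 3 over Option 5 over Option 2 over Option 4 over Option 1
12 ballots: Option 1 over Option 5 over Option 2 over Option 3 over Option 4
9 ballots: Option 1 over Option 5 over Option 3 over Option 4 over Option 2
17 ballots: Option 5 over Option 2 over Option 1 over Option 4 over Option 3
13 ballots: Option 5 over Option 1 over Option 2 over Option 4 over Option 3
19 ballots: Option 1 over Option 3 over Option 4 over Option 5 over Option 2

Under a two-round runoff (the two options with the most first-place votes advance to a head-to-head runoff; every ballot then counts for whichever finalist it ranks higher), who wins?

Round 1 first-place votes: Option 1 40, Option 2 0, Option 3 12, Option 4 0, Option 5 30. Option 1 and Option 5 advance.
Runoff: Option 1 is ranked above Option 5 on 40 ballots, Option 5 above Option 1 on 42.

Option 5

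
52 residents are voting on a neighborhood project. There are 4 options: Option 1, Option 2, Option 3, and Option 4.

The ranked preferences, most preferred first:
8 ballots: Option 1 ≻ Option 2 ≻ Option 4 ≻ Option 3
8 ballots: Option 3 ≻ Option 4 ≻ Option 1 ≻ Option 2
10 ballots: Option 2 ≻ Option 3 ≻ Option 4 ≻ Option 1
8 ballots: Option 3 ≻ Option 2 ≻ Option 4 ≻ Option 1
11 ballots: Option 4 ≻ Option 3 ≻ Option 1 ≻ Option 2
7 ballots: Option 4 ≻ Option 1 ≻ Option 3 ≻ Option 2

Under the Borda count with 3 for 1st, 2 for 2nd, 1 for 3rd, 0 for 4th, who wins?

Option 3

Option 1: 8×3 + 8×1 + 10×0 + 8×0 + 11×1 + 7×2 = 57
Option 2: 8×2 + 8×0 + 10×3 + 8×2 + 11×0 + 7×0 = 62
Option 3: 8×0 + 8×3 + 10×2 + 8×3 + 11×2 + 7×1 = 97
Option 4: 8×1 + 8×2 + 10×1 + 8×1 + 11×3 + 7×3 = 96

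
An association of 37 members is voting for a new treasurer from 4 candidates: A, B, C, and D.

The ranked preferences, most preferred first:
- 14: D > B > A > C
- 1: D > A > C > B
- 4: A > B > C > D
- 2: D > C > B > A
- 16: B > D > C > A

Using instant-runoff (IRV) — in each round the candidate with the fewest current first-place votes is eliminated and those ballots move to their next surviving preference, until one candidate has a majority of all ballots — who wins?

Round 1: A 4, B 16, C 0, D 17. C eliminated.
Round 2: A 4, B 16, D 17. A eliminated.
Round 3: B 20, D 17. B has a majority (≥19).

B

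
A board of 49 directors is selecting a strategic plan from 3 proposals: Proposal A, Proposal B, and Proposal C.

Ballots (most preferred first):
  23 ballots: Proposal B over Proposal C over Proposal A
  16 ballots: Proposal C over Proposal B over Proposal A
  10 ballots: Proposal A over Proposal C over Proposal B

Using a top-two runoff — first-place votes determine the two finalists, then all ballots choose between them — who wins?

Proposal C

Round 1 first-place votes: Proposal A 10, Proposal B 23, Proposal C 16. Proposal B and Proposal C advance.
Runoff: Proposal B is ranked above Proposal C on 23 ballots, Proposal C above Proposal B on 26.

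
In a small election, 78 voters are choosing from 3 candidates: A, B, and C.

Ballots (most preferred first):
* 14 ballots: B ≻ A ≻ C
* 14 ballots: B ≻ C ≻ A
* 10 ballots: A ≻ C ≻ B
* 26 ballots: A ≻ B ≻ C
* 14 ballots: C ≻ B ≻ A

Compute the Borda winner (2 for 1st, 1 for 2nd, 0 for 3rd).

B

A: 14×1 + 14×0 + 10×2 + 26×2 + 14×0 = 86
B: 14×2 + 14×2 + 10×0 + 26×1 + 14×1 = 96
C: 14×0 + 14×1 + 10×1 + 26×0 + 14×2 = 52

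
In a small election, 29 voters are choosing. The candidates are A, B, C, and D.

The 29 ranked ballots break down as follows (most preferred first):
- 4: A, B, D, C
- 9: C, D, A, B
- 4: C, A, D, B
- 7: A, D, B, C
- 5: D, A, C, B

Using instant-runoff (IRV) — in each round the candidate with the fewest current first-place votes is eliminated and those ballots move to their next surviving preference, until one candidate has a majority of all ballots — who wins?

Round 1: A 11, B 0, C 13, D 5. B eliminated.
Round 2: A 11, C 13, D 5. D eliminated.
Round 3: A 16, C 13. A has a majority (≥15).

A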